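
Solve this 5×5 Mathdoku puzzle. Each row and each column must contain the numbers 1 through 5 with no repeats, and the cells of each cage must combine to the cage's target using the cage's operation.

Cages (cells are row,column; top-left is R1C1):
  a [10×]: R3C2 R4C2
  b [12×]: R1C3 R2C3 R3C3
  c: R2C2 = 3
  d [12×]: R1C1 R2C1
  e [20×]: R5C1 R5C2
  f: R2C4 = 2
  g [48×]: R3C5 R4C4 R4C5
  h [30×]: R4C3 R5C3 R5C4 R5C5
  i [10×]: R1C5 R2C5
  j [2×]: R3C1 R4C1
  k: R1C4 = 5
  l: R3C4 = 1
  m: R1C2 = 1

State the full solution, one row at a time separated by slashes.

M is a freebie, leaving R1C2 = 1.
Cage k is given; hence R1C4 = 5.
5 is placed in row 1; hence R1C5 = 2.
C is a freebie; hence R2C2 = 3.
Cage f is a single given cell, which forces R2C4 = 2.
2 is placed in column 5, which forces R2C5 = 5.
L is a freebie, so R3C4 = 1.
Cage g has product 48, so R3C5 = 4.
The 3 cells of cage g must have product 48; hence R4C4 = 4.
Cage g needs product 48, leaving R4C5 = 3.
Column 4 already has 1, leaving R5C4 = 3.
3 is placed in column 5, so R5C5 = 1.
The two cells of cage d must have product 12, leaving R1C1 = 3.
Cage b has product 12; hence R1C3 = 4.
3 is placed in row 2, so R2C1 = 4.
Cage b has product 12; hence R2C3 = 1.
1 is placed in row 3; hence R3C1 = 2.
Row 3 already has 2; hence R3C2 = 5.
Row 3 already has 4, which forces R3C3 = 3.
Cage j needs two cells with product 2; hence R4C1 = 1.
Column 2 already has 5, which forces R4C2 = 2.
Row 4 already has 2; hence R4C3 = 5.
Column 1 already has 4, leaving R5C1 = 5.
Column 2 already has 5, leaving R5C2 = 4.
Column 3 already has 5; hence R5C3 = 2.

3 1 4 5 2 / 4 3 1 2 5 / 2 5 3 1 4 / 1 2 5 4 3 / 5 4 2 3 1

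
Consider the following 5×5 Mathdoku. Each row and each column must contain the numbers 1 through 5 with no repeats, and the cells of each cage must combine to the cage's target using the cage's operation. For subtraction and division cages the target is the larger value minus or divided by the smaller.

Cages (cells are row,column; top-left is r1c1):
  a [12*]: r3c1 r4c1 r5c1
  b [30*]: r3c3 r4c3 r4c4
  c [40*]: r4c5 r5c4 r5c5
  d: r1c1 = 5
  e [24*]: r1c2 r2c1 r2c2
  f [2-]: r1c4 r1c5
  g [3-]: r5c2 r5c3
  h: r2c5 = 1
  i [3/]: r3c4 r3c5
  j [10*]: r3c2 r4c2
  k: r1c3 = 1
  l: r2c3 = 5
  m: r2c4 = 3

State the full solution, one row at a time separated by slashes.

Cage d is a single given cell, so r1c1 = 5.
K is a freebie; hence r1c3 = 1.
L is a freebie; hence r2c3 = 5.
Cage m is given, leaving r2c4 = 3.
H is a freebie; hence r2c5 = 1.
Column 4 already has 3; hence r3c4 = 1.
Column 5 already has 1, so r3c5 = 3.
Cage e needs product 24; hence r1c2 = 3.
Row 3 already has 3, leaving r3c1 = 4.
Row 3 already has 3, which forces r3c3 = 2.
Cage b has product 30, leaving r4c3 = 3.
Cage b needs product 30, which forces r4c4 = 5.
Column 3 now contains 2, which forces r5c3 = 4.
Row 5 now contains 4; hence r5c4 = 2.
2 is placed in row 5; hence r5c5 = 5.
Column 4 already has 2, so r1c4 = 4.
The two cells of cage f must have difference 2; hence r1c5 = 2.
4 is placed in column 1, so r2c1 = 2.
Cage e needs product 24, leaving r2c2 = 4.
2 is placed in row 3, which forces r3c2 = 5.
3 is placed in row 4; hence r4c1 = 1.
5 is placed in row 4, leaving r4c2 = 2.
Cage c needs product 40, so r4c5 = 4.
The 3 cells of cage a must have product 12, so r5c1 = 3.
Row 5 now contains 5; hence r5c2 = 1.

5 3 1 4 2 / 2 4 5 3 1 / 4 5 2 1 3 / 1 2 3 5 4 / 3 1 4 2 5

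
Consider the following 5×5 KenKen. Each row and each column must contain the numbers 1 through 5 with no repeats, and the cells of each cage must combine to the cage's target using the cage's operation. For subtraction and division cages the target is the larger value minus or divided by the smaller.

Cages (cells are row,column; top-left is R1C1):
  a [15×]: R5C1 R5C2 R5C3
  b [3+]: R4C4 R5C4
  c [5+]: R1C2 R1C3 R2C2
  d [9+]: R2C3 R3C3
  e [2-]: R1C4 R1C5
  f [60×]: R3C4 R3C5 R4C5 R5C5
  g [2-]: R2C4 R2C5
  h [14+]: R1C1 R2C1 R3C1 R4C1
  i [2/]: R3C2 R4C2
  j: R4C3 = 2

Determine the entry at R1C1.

J is a freebie, leaving R4C3 = 2.
Row 4 now contains 2; hence R4C4 = 1.
Column 4 now contains 1, so R5C4 = 2.
Cage c has sum 5; hence R1C2 = 3.
Column 3 already has 2, so R1C3 = 1.
The 3 cells of cage c must have sum 5, which forces R2C2 = 1.
Cage i needs two cells with quotient 2, so R3C2 = 2.
1 is placed in row 4, which forces R4C2 = 4.
Column 2 already has 1, leaving R5C2 = 5.
Row 5 already has 5, so R5C3 = 3.
Cage e needs two cells with difference 2, leaving R1C4 = 4.
The two cells of cage e must have difference 2, so R1C5 = 2.
Row 5 already has 3, so R5C1 = 1.
Row 5 now contains 1, which forces R5C5 = 4.
Row 1 already has 2, so R1C1 = 5.
The 4 cells of cage h must have sum 14, so R2C1 = 2.
Cage h has sum 14, so R3C1 = 4.
4 is placed in row 3, leaving R3C3 = 5.
5 is placed in row 3, so R3C4 = 3.
Cage f has product 60, leaving R3C5 = 1.
Cage h needs sum 14, which forces R4C1 = 3.
3 is placed in row 4; hence R4C5 = 5.
Column 3 already has 5, leaving R2C3 = 4.
3 is placed in column 4, which forces R2C4 = 5.
Column 5 already has 5, so R2C5 = 3.
Filled in: 5 3 1 4 2 / 2 1 4 5 3 / 4 2 5 3 1 / 3 4 2 1 5 / 1 5 3 2 4.

5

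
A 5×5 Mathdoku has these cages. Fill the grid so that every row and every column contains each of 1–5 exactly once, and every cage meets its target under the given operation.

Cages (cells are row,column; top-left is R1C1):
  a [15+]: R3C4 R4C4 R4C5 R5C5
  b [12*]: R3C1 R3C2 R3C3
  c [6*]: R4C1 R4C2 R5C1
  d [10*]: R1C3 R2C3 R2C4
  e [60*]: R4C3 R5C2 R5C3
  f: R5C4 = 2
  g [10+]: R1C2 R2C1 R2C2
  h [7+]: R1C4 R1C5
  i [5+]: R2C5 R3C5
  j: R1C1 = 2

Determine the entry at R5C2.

Cage j is a single given cell; hence R1C1 = 2.
F is a freebie, so R5C4 = 2.
Cage d has product 10, leaving R2C3 = 2.
The 3 cells of cage c must have product 6, which forces R4C2 = 2.
The only place for 2 in row 3 is R3C5.
Cage i's pair has sum 5, so R2C5 = 3.
The two cells of cage h must have sum 7, which forces R1C4 = 3.
3 is placed in column 5, which forces R1C5 = 4.
Row 3 needs a 5, and only R3C4 is open for it.
Cage d has product 10, which forces R1C3 = 5.
5 is placed in column 4, leaving R2C4 = 1.
5 is placed in column 4, leaving R4C4 = 4.
5 is placed in row 1, leaving R1C2 = 1.
Row 4 already has 4, which forces R4C3 = 3.
Cage e has product 60, which forces R5C2 = 5.
Cage e has product 60, so R5C3 = 4.
Row 5 now contains 5, so R5C5 = 1.
The 3 cells of cage g must have sum 10, leaving R2C1 = 5.
5 is placed in column 2, leaving R2C2 = 4.
4 is placed in column 2, leaving R3C2 = 3.
Column 3 now contains 4, so R3C3 = 1.
Row 4 already has 3, leaving R4C1 = 1.
1 is placed in column 5, leaving R4C5 = 5.
Row 5 now contains 1, which forces R5C1 = 3.
Row 3 now contains 3; hence R3C1 = 4.
Completed grid: 2 1 5 3 4 / 5 4 2 1 3 / 4 3 1 5 2 / 1 2 3 4 5 / 3 5 4 2 1.

5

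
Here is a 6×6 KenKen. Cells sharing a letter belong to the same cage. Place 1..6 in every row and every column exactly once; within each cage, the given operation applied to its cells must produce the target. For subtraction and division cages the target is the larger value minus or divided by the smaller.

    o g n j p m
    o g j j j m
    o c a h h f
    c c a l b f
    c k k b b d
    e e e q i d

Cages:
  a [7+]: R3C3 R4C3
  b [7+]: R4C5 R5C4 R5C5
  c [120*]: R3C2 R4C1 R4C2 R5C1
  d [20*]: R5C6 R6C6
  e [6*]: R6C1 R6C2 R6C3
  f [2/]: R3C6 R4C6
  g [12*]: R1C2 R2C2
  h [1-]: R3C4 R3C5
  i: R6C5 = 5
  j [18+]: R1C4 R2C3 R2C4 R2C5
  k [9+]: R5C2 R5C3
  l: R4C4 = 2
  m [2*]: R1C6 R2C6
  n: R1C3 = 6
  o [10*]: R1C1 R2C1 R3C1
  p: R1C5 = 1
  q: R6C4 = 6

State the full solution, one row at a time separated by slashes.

Cage n is a single given cell, leaving R1C3 = 6.
Cage p is given, so R1C5 = 1.
1 is placed in row 1, so R1C6 = 2.
Column 6 now contains 2; hence R2C6 = 1.
Cage l is given, so R4C4 = 2.
Cage q is given, which forces R6C4 = 6.
Cage i is given; hence R6C5 = 5.
Row 6 already has 5, leaving R6C6 = 4.
2 is placed in row 1, so R1C1 = 5.
The 3 cells of cage o must have product 10, so R2C1 = 2.
Cage j needs sum 18; hence R2C5 = 6.
Cage o needs product 10, leaving R3C1 = 1.
Cage b has sum 7, so R4C5 = 4.
Cage b needs sum 7, leaving R5C4 = 1.
Cage b needs sum 7, which forces R5C5 = 2.
Column 6 now contains 4, which forces R5C6 = 5.
Column 1 already has 1, so R6C1 = 3.
Cage c needs product 120, so R3C2 = 5.
Cage h's pair has difference 1, so R3C4 = 4.
Column 5 already has 2, which forces R3C5 = 3.
Row 3 now contains 3, leaving R3C6 = 6.
Column 1 already has 3, which forces R4C1 = 6.
Cage c has product 120, which forces R4C2 = 1.
6 is placed in column 6, which forces R4C6 = 3.
Cage c has product 120; hence R5C1 = 4.
Cage k's pair has sum 9, so R5C2 = 6.
The two cells of cage k must have sum 9; hence R5C3 = 3.
1 is placed in column 2, which forces R6C2 = 2.
2 is placed in row 6, so R6C3 = 1.
Column 4 now contains 4, which forces R1C4 = 3.
Cage j needs sum 18; hence R2C3 = 4.
Cage j needs sum 18, leaving R2C4 = 5.
Row 3 now contains 4, leaving R3C3 = 2.
3 is placed in row 4, leaving R4C3 = 5.
3 is placed in row 1, which forces R1C2 = 4.
4 is placed in row 2, which forces R2C2 = 3.

5 4 6 3 1 2 / 2 3 4 5 6 1 / 1 5 2 4 3 6 / 6 1 5 2 4 3 / 4 6 3 1 2 5 / 3 2 1 6 5 4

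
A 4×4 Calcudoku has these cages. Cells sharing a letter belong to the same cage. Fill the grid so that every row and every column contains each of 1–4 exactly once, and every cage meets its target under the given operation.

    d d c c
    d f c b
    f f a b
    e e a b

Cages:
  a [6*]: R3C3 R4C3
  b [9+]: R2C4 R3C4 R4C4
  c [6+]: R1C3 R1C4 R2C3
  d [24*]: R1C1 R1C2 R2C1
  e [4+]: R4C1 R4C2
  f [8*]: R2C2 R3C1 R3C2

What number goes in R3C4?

Row 4 needs a 4, and only R4C4 is open for it.
Row 4 needs a 2, and only R4C3 is open for it.
Column 3 already has 2, so R3C3 = 3.
3 is placed in row 3; hence R3C4 = 2.
Cage c needs sum 6, leaving R1C3 = 4.
2 is placed in column 4, leaving R1C4 = 1.
The 3 cells of cage f must have product 8, so R2C2 = 2.
Column 3 now contains 3, so R2C3 = 1.
2 is placed in column 4, so R2C4 = 3.
Cage d needs product 24, which forces R1C1 = 2.
Column 2 already has 2, leaving R1C2 = 3.
Row 2 now contains 3; hence R2C1 = 4.
Column 1 now contains 4; hence R3C1 = 1.
1 is placed in row 3; hence R3C2 = 4.
1 is placed in column 1, leaving R4C1 = 3.
Column 2 already has 3; hence R4C2 = 1.
Filled in: 2 3 4 1 / 4 2 1 3 / 1 4 3 2 / 3 1 2 4.

2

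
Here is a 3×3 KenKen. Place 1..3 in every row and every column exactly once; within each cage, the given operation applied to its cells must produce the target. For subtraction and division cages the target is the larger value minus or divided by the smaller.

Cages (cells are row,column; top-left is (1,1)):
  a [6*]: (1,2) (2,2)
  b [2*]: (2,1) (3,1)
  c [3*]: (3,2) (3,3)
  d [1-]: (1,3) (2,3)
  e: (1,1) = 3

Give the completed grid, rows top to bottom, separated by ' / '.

3 2 1 / 1 3 2 / 2 1 3

E is a freebie, so (1,1) = 3.
Row 1 now contains 3; hence (1,2) = 2.
Row 1 already has 2, leaving (1,3) = 1.
2 is placed in column 2, which forces (2,2) = 3.
Row 2 now contains 3, which forces (2,3) = 2.
Column 2 already has 3, so (3,2) = 1.
Column 3 now contains 1, so (3,3) = 3.
Row 2 now contains 2, so (2,1) = 1.
Row 3 now contains 1; hence (3,1) = 2.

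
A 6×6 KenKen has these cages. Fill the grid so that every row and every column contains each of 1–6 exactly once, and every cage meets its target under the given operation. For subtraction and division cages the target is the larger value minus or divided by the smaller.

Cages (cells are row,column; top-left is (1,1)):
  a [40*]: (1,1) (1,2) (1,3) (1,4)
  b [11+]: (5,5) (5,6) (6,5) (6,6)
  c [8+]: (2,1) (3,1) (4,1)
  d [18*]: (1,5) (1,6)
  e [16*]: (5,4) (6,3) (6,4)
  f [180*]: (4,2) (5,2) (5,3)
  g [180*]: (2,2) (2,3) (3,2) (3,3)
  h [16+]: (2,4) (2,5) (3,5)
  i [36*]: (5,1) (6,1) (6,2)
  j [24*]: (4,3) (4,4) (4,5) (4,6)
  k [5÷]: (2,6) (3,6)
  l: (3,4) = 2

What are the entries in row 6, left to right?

6 2 4 1 5 3

Cage l is given, so (3,4) = 2.
The 3 cells of cage f must have product 180; hence (4,2) = 6.
Cage f needs product 180, which forces (5,2) = 5.
Cage f has product 180; hence (5,3) = 6.
Column 4 already has 2, which forces (5,4) = 4.
4 is placed in column 4; hence (6,4) = 1.
1 is placed in column 4, so (1,4) = 5.
5 is placed in column 4, which forces (2,4) = 6.
Row 2 now contains 6, leaving (2,5) = 4.
1 is placed in column 4, so (4,4) = 3.
Cage e needs product 16, which forces (6,3) = 4.
4 is placed in row 2, which forces (2,2) = 3.
Cage g needs product 180, so (2,3) = 5.
Row 2 already has 5, which forces (2,6) = 1.
Cage g needs product 180, leaving (3,2) = 4.
Cage g has product 180, leaving (3,3) = 3.
Cage h needs sum 16; hence (3,5) = 6.
Column 6 already has 1, leaving (3,6) = 5.
The 4 cells of cage j must have product 24, leaving (4,6) = 4.
Row 6 already has 4, which forces (6,1) = 6.
3 is placed in column 2, so (6,2) = 2.
Row 6 already has 2, which forces (6,6) = 3.
The 4 cells of cage a must have product 40; hence (1,1) = 4.
Column 2 now contains 2, leaving (1,2) = 1.
The 4 cells of cage a must have product 40, so (1,3) = 2.
Column 5 already has 6, which forces (1,5) = 3.
3 is placed in column 6; hence (1,6) = 6.
Row 2 now contains 1, leaving (2,1) = 2.
Row 3 already has 5; hence (3,1) = 1.
Cage c has sum 8, so (4,1) = 5.
Column 3 already has 2, leaving (4,3) = 1.
Row 4 already has 1; hence (4,5) = 2.
The 3 cells of cage i must have product 36; hence (5,1) = 3.
Cage b needs sum 11; hence (5,5) = 1.
3 is placed in column 6; hence (5,6) = 2.
3 is placed in row 6, which forces (6,5) = 5.
The full grid is 4 1 2 5 3 6 / 2 3 5 6 4 1 / 1 4 3 2 6 5 / 5 6 1 3 2 4 / 3 5 6 4 1 2 / 6 2 4 1 5 3.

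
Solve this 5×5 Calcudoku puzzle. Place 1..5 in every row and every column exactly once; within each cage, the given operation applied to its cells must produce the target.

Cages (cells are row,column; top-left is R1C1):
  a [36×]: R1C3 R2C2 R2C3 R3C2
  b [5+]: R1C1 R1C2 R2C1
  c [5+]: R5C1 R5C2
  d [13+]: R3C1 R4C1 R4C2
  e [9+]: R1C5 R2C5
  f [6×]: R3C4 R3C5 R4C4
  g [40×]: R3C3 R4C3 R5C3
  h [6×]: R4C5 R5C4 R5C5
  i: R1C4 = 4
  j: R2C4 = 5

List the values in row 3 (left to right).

Cage i is given; hence R1C4 = 4.
4 is placed in row 1, so R1C5 = 5.
Cage j is a single given cell, which forces R2C4 = 5.
Column 5 already has 5, leaving R2C5 = 4.
In row 5, 5 can only go at R5C3, so R5C3 = 5.
In row 3, 5 can only go at R3C1, so R3C1 = 5.
Column 1 already has 5; hence R4C1 = 3.
The 3 cells of cage d must have sum 13, leaving R4C2 = 5.
Column 1 now contains 3; hence R1C1 = 1.
Cage b has sum 5; hence R1C2 = 2.
Row 1 already has 2, so R1C3 = 3.
Cage b has sum 5, so R2C1 = 2.
Column 2 now contains 2, which forces R2C2 = 3.
Row 2 now contains 2, leaving R2C3 = 1.
Column 2 now contains 3, leaving R3C2 = 4.
Row 3 already has 4; hence R3C3 = 2.
Column 3 now contains 2, so R4C3 = 4.
2 is placed in column 1, which forces R5C1 = 4.
Column 2 now contains 4, which forces R5C2 = 1.
Cage f has product 6, which forces R4C4 = 2.
Cage h has product 6; hence R4C5 = 1.
Column 4 now contains 2, leaving R5C4 = 3.
Row 5 already has 3, leaving R5C5 = 2.
3 is placed in column 4, leaving R3C4 = 1.
Column 5 now contains 1, so R3C5 = 3.
Filled in: 1 2 3 4 5 / 2 3 1 5 4 / 5 4 2 1 3 / 3 5 4 2 1 / 4 1 5 3 2.

5 4 2 1 3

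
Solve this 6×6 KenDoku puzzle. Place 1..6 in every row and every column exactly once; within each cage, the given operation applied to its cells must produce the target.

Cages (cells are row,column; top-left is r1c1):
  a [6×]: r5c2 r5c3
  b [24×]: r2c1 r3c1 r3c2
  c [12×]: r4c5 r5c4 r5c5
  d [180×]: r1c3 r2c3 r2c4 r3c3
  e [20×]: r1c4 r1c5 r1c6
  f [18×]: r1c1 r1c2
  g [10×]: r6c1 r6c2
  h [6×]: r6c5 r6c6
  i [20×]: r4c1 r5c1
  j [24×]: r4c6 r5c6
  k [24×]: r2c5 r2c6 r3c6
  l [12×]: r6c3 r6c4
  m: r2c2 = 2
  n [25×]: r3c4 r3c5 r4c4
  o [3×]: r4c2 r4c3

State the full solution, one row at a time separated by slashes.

3 6 2 4 1 5 / 1 2 5 6 4 3 / 6 4 3 1 5 2 / 4 3 1 5 2 6 / 5 1 6 2 3 4 / 2 5 4 3 6 1

Cage m is a single given cell; hence r2c2 = 2.
The 3 cells of cage n must have product 25, so r3c4 = 1.
The 3 cells of cage n must have product 25; hence r3c5 = 5.
Cage n has product 25, leaving r4c4 = 5.
Column 2 already has 2, which forces r6c2 = 5.
5 is placed in column 4; hence r1c4 = 4.
Cage e needs product 20, which forces r1c5 = 1.
Cage e needs product 20, which forces r1c6 = 5.
5 is placed in row 4, which forces r4c1 = 4.
4 is placed in row 4, leaving r4c6 = 6.
The two cells of cage i must have product 20, which forces r5c1 = 5.
6 is placed in column 6, which forces r5c6 = 4.
Row 6 already has 5, so r6c1 = 2.
Cage b needs product 24; hence r2c1 = 1.
Cage d needs product 180, which forces r2c3 = 5.
The 3 cells of cage k must have product 24; hence r2c5 = 4.
Cage k needs product 24, leaving r2c6 = 3.
2 is placed in column 1, which forces r3c1 = 6.
The 3 cells of cage b must have product 24, leaving r3c2 = 4.
Column 6 now contains 4, leaving r3c6 = 2.
Cage c has product 12; hence r4c5 = 2.
The 3 cells of cage c must have product 12, which forces r5c4 = 2.
Cage c needs product 12; hence r5c5 = 3.
The two cells of cage l must have product 12, which forces r6c3 = 4.
The two cells of cage l must have product 12, leaving r6c4 = 3.
The two cells of cage h must have product 6, leaving r6c5 = 6.
Cage h's pair has product 6, so r6c6 = 1.
Column 1 now contains 6, which forces r1c1 = 3.
The two cells of cage f must have product 18, leaving r1c2 = 6.
The 4 cells of cage d must have product 180, leaving r1c3 = 2.
Row 2 already has 3, so r2c4 = 6.
Row 3 now contains 2, leaving r3c3 = 3.
3 is placed in column 3; hence r4c3 = 1.
6 is placed in column 2; hence r5c2 = 1.
Column 3 already has 1, which forces r5c3 = 6.
Row 4 already has 1, so r4c2 = 3.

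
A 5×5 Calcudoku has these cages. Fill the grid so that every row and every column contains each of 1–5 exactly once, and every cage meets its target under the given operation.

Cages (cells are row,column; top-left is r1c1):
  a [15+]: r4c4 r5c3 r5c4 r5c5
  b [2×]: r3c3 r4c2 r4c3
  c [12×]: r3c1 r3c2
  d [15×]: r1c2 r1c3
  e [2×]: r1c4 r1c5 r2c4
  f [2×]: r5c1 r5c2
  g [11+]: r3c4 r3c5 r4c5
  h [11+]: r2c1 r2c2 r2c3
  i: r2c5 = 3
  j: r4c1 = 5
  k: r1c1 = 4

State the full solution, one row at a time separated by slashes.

Cage k is a single given cell; hence r1c1 = 4.
The 3 cells of cage e must have product 2; hence r1c4 = 2.
Cage e has product 2; hence r1c5 = 1.
Cage e needs product 2, so r2c4 = 1.
Cage i is given; hence r2c5 = 3.
4 is placed in column 1, so r3c1 = 3.
Row 3 already has 3, leaving r3c2 = 4.
Cage b needs product 2, leaving r3c3 = 1.
4 is placed in row 3, leaving r3c4 = 5.
Row 3 already has 5; hence r3c5 = 2.
Cage j is a single given cell; hence r4c1 = 5.
Cage b has product 2, which forces r4c2 = 1.
Cage b needs product 2, which forces r4c3 = 2.
Row 4 now contains 5, so r4c5 = 4.
Column 2 already has 1, so r5c2 = 2.
Column 5 already has 4, which forces r5c5 = 5.
5 is placed in column 1, which forces r2c1 = 2.
2 is placed in column 2; hence r2c2 = 5.
The 3 cells of cage h must have sum 11, leaving r2c3 = 4.
Row 4 now contains 4, which forces r4c4 = 3.
2 is placed in row 5; hence r5c1 = 1.
The 4 cells of cage a must have sum 15, leaving r5c3 = 3.
The 4 cells of cage a must have sum 15, so r5c4 = 4.
5 is placed in column 2; hence r1c2 = 3.
Column 3 now contains 3; hence r1c3 = 5.

4 3 5 2 1 / 2 5 4 1 3 / 3 4 1 5 2 / 5 1 2 3 4 / 1 2 3 4 5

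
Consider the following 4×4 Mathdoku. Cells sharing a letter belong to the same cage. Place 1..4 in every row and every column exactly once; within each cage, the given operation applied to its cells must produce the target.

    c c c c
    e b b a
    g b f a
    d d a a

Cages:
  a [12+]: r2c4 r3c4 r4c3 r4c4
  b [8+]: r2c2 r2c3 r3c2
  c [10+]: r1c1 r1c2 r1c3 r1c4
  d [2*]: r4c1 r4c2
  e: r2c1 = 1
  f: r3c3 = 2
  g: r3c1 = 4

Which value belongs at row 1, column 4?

2

E is a freebie; hence r2c1 = 1.
G is a freebie, which forces r3c1 = 4.
Cage f is a single given cell, so r3c3 = 2.
Column 1 now contains 1, so r4c1 = 2.
Row 4 already has 2, which forces r4c2 = 1.
Column 1 already has 2; hence r1c1 = 3.
Cage b needs sum 8; hence r2c2 = 2.
The 3 cells of cage b must have sum 8; hence r2c3 = 3.
2 is placed in row 2, so r2c4 = 4.
Column 2 now contains 1, leaving r3c2 = 3.
Row 3 now contains 3, so r3c4 = 1.
Column 3 already has 3, leaving r4c3 = 4.
Column 4 already has 4, which forces r4c4 = 3.
Column 2 now contains 2, so r1c2 = 4.
4 is placed in column 3, which forces r1c3 = 1.
Column 4 already has 1, leaving r1c4 = 2.
The full grid is 3 4 1 2 / 1 2 3 4 / 4 3 2 1 / 2 1 4 3.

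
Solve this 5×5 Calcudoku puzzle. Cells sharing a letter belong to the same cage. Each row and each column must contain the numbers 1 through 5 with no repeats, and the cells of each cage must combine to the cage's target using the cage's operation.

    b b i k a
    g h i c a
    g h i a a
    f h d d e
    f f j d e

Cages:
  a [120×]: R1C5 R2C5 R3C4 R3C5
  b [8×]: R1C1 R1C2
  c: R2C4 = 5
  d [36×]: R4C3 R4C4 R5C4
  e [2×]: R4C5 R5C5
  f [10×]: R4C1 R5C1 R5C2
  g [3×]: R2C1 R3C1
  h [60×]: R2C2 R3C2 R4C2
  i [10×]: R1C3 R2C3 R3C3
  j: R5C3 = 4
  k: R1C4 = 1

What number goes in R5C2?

1

K is a freebie; hence R1C4 = 1.
Cage c is given, which forces R2C4 = 5.
Cage d has product 36, so R4C3 = 3.
The 3 cells of cage d must have product 36, so R4C4 = 4.
Cage j is a single given cell, so R5C3 = 4.
The 3 cells of cage d must have product 36, so R5C4 = 3.
Column 4 now contains 3; hence R3C4 = 2.
Row 4 already has 4, so R4C2 = 5.
Cage f has product 10, so R5C1 = 5.
The only place for 3 in row 1 is R1C5.
Column 5 already has 3, so R2C5 = 4.
The 4 cells of cage a must have product 120; hence R3C5 = 5.
The 3 cells of cage i must have product 10, leaving R1C3 = 5.
Row 2 now contains 4, so R2C2 = 3.
Cage i has product 10; hence R2C3 = 2.
The 3 cells of cage h must have product 60, so R3C2 = 4.
5 is placed in row 3, leaving R3C3 = 1.
Cage b needs two cells with product 8, so R1C1 = 4.
Column 2 now contains 4; hence R1C2 = 2.
Row 2 already has 3, leaving R2C1 = 1.
Row 3 already has 1, which forces R3C1 = 3.
Column 1 now contains 1, leaving R4C1 = 2.
2 is placed in row 4, so R4C5 = 1.
Column 2 now contains 2, which forces R5C2 = 1.
Column 5 already has 1, which forces R5C5 = 2.
The full grid is 4 2 5 1 3 / 1 3 2 5 4 / 3 4 1 2 5 / 2 5 3 4 1 / 5 1 4 3 2.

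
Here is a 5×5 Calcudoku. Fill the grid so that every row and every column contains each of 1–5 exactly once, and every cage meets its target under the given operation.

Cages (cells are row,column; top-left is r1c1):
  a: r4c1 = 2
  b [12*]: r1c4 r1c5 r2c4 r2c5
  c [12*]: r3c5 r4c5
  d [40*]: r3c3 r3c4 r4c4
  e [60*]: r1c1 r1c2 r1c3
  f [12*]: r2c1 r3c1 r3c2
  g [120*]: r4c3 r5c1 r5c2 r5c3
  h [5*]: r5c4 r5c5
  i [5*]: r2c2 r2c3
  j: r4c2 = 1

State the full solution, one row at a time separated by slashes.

Cage a is a single given cell, so r4c1 = 2.
J is a freebie, so r4c2 = 1.
Column 2 now contains 1, so r2c2 = 5.
Cage i needs two cells with product 5, which forces r2c3 = 1.
The 3 cells of cage f must have product 12, which forces r3c1 = 1.
In row 2, 4 can only go at r2c1, so r2c1 = 4.
Cage f needs product 12, leaving r3c2 = 3.
3 is placed in row 3, leaving r3c5 = 4.
Column 5 now contains 4, so r4c5 = 3.
Column 2 now contains 3; hence r1c2 = 4.
Cage b has product 12, so r1c4 = 2.
Cage b has product 12, which forces r1c5 = 1.
Cage b needs product 12; hence r2c4 = 3.
3 is placed in column 5, which forces r2c5 = 2.
2 is placed in column 4, which forces r3c4 = 5.
The 3 cells of cage d must have product 40, so r4c4 = 4.
4 is placed in column 2; hence r5c2 = 2.
5 is placed in column 4, which forces r5c4 = 1.
Column 5 now contains 1, which forces r5c5 = 5.
Row 3 now contains 5, which forces r3c3 = 2.
Row 4 already has 4, leaving r4c3 = 5.
5 is placed in row 5, leaving r5c1 = 3.
Cage g needs product 120, so r5c3 = 4.
Column 1 already has 3, so r1c1 = 5.
5 is placed in column 3, which forces r1c3 = 3.

5 4 3 2 1 / 4 5 1 3 2 / 1 3 2 5 4 / 2 1 5 4 3 / 3 2 4 1 5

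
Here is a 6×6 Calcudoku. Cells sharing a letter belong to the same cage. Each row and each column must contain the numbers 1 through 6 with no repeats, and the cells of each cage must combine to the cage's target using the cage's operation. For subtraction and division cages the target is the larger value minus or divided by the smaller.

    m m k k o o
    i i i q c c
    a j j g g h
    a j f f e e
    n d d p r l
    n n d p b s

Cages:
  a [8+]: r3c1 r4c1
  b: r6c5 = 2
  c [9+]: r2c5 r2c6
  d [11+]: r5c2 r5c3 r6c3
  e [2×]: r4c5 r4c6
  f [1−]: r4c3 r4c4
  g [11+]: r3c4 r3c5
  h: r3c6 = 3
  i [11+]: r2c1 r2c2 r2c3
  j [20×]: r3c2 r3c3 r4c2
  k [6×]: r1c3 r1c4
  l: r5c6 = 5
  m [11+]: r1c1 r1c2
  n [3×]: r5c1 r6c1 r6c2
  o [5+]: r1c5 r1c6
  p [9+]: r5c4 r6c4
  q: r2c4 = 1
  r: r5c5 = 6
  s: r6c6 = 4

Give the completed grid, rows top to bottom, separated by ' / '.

5 6 3 2 4 1 / 4 2 5 1 3 6 / 2 4 1 6 5 3 / 6 5 4 3 1 2 / 1 3 2 4 6 5 / 3 1 6 5 2 4

Cage q is a single given cell; hence r2c4 = 1.
Cage h is a single given cell, leaving r3c6 = 3.
Cage n needs product 3, leaving r5c1 = 1.
R is a freebie, which forces r5c5 = 6.
L is a freebie, so r5c6 = 5.
Cage n needs product 3; hence r6c1 = 3.
Cage n needs product 3; hence r6c2 = 1.
B is a freebie, so r6c5 = 2.
Cage s is given, which forces r6c6 = 4.
The two cells of cage c must have sum 9; hence r2c5 = 3.
Column 6 already has 4, leaving r2c6 = 6.
Cage g's pair has sum 11, leaving r3c4 = 6.
6 is placed in column 5, leaving r3c5 = 5.
Column 5 now contains 2, leaving r4c5 = 1.
The two cells of cage e must have product 2, leaving r4c6 = 2.
Column 4 now contains 6, leaving r6c4 = 5.
3 is placed in column 5, leaving r1c5 = 4.
2 is placed in column 6, leaving r1c6 = 1.
Row 3 now contains 6, which forces r3c1 = 2.
Row 3 already has 5, so r3c2 = 4.
The 3 cells of cage j must have product 20, which forces r3c3 = 1.
Row 4 now contains 2, so r4c1 = 6.
Cage j needs product 20, so r4c2 = 5.
Cage p's pair has sum 9, leaving r5c4 = 4.
Row 6 now contains 5, leaving r6c3 = 6.
6 is placed in column 1; hence r1c1 = 5.
Column 2 already has 5, leaving r1c2 = 6.
5 is placed in column 1, leaving r2c1 = 4.
Column 2 already has 5, so r2c2 = 2.
Row 2 already has 4, leaving r2c3 = 5.
The two cells of cage f must have difference 1, so r4c3 = 4.
Column 4 already has 4, which forces r4c4 = 3.
2 is placed in column 2, which forces r5c2 = 3.
3 is placed in row 5, so r5c3 = 2.
Column 3 already has 2, which forces r1c3 = 3.
3 is placed in column 4, which forces r1c4 = 2.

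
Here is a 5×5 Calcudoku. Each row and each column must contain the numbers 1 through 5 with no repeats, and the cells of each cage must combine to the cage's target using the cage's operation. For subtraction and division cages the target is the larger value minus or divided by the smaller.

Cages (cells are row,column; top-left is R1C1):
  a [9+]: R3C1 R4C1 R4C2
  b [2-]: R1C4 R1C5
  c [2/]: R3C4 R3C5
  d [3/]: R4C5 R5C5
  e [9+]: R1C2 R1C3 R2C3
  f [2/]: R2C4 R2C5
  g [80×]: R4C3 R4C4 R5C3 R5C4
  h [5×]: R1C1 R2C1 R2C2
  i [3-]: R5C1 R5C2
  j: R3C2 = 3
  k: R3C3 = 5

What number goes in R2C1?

5

Cage h needs product 5, which forces R1C1 = 1.
The 3 cells of cage h must have product 5; hence R2C1 = 5.
Cage h needs product 5, leaving R2C2 = 1.
Cage j is given, which forces R3C2 = 3.
K is a freebie, leaving R3C3 = 5.
Cage a has sum 9, so R4C1 = 3.
Row 4 already has 3, which forces R4C5 = 1.
Cage i's pair has difference 3; hence R5C1 = 2.
Cage i needs two cells with difference 3, leaving R5C2 = 5.
Row 5 already has 5, so R5C4 = 4.
Column 5 already has 1; hence R5C5 = 3.
Column 4 already has 4, leaving R2C4 = 2.
Cage f's pair has quotient 2; hence R2C5 = 4.
2 is placed in column 1, leaving R3C1 = 4.
Column 4 already has 2, so R3C4 = 1.
4 is placed in column 5, leaving R3C5 = 2.
Cage a needs sum 9, which forces R4C2 = 2.
Cage g needs product 80, so R4C3 = 4.
Cage g has product 80, so R4C4 = 5.
4 is placed in row 5, so R5C3 = 1.
Column 2 already has 2, which forces R1C2 = 4.
Cage e has sum 9, so R1C3 = 2.
Column 4 already has 2, which forces R1C4 = 3.
4 is placed in column 5, leaving R1C5 = 5.
Row 2 already has 4, so R2C3 = 3.
The full grid is 1 4 2 3 5 / 5 1 3 2 4 / 4 3 5 1 2 / 3 2 4 5 1 / 2 5 1 4 3.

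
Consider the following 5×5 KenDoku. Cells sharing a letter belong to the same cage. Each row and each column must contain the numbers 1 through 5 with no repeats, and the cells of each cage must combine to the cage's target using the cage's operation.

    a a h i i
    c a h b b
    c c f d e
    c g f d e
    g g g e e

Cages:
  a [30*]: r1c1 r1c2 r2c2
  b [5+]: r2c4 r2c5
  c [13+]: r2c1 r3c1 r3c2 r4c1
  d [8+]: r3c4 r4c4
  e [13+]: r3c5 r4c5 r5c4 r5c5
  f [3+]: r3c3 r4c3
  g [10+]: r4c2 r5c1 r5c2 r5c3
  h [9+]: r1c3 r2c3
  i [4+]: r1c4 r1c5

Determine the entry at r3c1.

3

The only place for 4 in row 1 is r1c3.
Column 3 now contains 4, so r2c3 = 5.
The only place for 3 in column 3 is r5c3.
Cage a has product 30, leaving r2c2 = 3.
Row 2 needs a 2, and only r2c1 is open for it.
Column 1 already has 2; hence r1c1 = 5.
Cage a needs product 30, so r1c2 = 2.
Column 1 already has 5; hence r4c1 = 4.
Row 4 now contains 4, so r4c2 = 1.
Row 4 already has 1; hence r4c3 = 2.
Column 1 now contains 4, leaving r5c1 = 1.
Column 1 now contains 1, which forces r3c1 = 3.
Cage c needs sum 13, leaving r3c2 = 4.
Column 3 already has 2, so r3c3 = 1.
Row 3 already has 3; hence r3c4 = 5.
Row 3 now contains 1, so r3c5 = 2.
5 is placed in column 4, so r4c4 = 3.
Row 4 now contains 3, so r4c5 = 5.
Cage g has sum 10, leaving r5c2 = 5.
Column 5 already has 5, so r5c5 = 4.
3 is placed in column 4, leaving r1c4 = 1.
The two cells of cage i must have sum 4; hence r1c5 = 3.
The two cells of cage b must have sum 5, which forces r2c4 = 4.
Column 5 now contains 4, so r2c5 = 1.
Row 5 already has 4, which forces r5c4 = 2.
Filled in: 5 2 4 1 3 / 2 3 5 4 1 / 3 4 1 5 2 / 4 1 2 3 5 / 1 5 3 2 4.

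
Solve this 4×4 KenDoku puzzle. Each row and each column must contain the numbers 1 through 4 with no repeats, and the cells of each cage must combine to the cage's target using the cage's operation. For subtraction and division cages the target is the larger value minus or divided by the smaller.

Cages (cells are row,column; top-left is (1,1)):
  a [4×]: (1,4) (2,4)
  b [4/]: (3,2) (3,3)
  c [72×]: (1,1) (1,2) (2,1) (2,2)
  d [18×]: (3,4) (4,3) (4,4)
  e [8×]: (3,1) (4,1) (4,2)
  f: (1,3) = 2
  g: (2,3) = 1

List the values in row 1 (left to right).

Cage f is a single given cell; hence (1,3) = 2.
G is a freebie; hence (2,3) = 1.
Row 2 already has 1; hence (2,4) = 4.
Column 3 already has 1, so (3,3) = 4.
Cage d has product 18, leaving (3,4) = 3.
Cage d has product 18, which forces (4,3) = 3.
Cage d has product 18, so (4,4) = 2.
Column 4 already has 4; hence (1,4) = 1.
Cage e has product 8, which forces (3,1) = 2.
4 is placed in row 3, which forces (3,2) = 1.
Column 2 now contains 1, leaving (4,2) = 4.
Cage c has product 72; hence (1,1) = 4.
4 is placed in column 2; hence (1,2) = 3.
Column 1 already has 2, leaving (2,1) = 3.
The 4 cells of cage c must have product 72, leaving (2,2) = 2.
4 is placed in row 4, leaving (4,1) = 1.
Completed grid: 4 3 2 1 / 3 2 1 4 / 2 1 4 3 / 1 4 3 2.

4 3 2 1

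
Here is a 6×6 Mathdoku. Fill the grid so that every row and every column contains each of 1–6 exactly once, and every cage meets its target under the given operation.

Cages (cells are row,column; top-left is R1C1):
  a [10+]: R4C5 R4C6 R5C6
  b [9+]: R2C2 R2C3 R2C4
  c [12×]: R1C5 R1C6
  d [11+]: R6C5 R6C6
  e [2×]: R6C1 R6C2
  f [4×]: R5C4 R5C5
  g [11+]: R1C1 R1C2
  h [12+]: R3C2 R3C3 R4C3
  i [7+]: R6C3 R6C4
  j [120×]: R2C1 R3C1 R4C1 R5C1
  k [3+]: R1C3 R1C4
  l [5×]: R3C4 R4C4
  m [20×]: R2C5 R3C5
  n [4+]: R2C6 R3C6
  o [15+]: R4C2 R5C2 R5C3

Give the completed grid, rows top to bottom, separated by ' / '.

Column 4 needs a 6, and only R2C4 is open for it.
In column 4, 2 can only go at R1C4, so R1C4 = 2.
2 is placed in row 1, leaving R1C3 = 1.
1 is placed in column 3; hence R2C3 = 2.
Row 2 now contains 2, which forces R2C2 = 1.
Row 2 already has 1, leaving R2C6 = 3.
Column 6 now contains 3; hence R3C6 = 1.
Column 2 now contains 1, which forces R6C2 = 2.
Cage c's pair has product 12, so R1C5 = 3.
Column 6 now contains 3, which forces R1C6 = 4.
Row 3 now contains 1, so R3C4 = 5.
Row 3 now contains 5; hence R3C5 = 4.
Cage l's pair has product 5; hence R4C4 = 1.
Row 4 already has 1; hence R4C5 = 2.
Column 4 already has 1, so R5C4 = 4.
Column 5 now contains 4; hence R5C5 = 1.
Row 6 now contains 2, which forces R6C1 = 1.
Column 4 now contains 4; hence R6C4 = 3.
Column 5 now contains 4, which forces R2C5 = 5.
Row 3 already has 4, so R3C2 = 3.
The 3 cells of cage h must have sum 12, which forces R3C3 = 6.
The 3 cells of cage h must have sum 12; hence R4C3 = 3.
The 3 cells of cage a must have sum 10, which forces R4C6 = 6.
Column 3 now contains 6; hence R5C3 = 5.
The 3 cells of cage a must have sum 10, leaving R5C6 = 2.
Row 6 now contains 3, so R6C3 = 4.
5 is placed in column 5, so R6C5 = 6.
Column 6 already has 6, which forces R6C6 = 5.
5 is placed in row 2, which forces R2C1 = 4.
3 is placed in row 3; hence R3C1 = 2.
Cage j has product 120; hence R4C1 = 5.
Row 4 now contains 6, leaving R4C2 = 4.
Row 5 already has 2, so R5C1 = 3.
Row 5 already has 5; hence R5C2 = 6.
Column 1 now contains 5; hence R1C1 = 6.
6 is placed in column 2, so R1C2 = 5.

6 5 1 2 3 4 / 4 1 2 6 5 3 / 2 3 6 5 4 1 / 5 4 3 1 2 6 / 3 6 5 4 1 2 / 1 2 4 3 6 5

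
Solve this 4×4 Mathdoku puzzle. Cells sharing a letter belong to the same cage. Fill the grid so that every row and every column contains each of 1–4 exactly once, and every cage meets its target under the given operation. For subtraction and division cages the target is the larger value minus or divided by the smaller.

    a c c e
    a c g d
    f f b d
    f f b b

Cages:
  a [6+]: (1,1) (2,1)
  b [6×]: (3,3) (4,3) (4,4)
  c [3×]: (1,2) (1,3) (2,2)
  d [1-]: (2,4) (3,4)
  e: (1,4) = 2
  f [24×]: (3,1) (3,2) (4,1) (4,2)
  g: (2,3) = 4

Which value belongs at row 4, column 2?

4

The 3 cells of cage c must have product 3, which forces (1,2) = 3.
Cage c needs product 3, so (1,3) = 1.
Cage e is given, so (1,4) = 2.
The 3 cells of cage c must have product 3, so (2,2) = 1.
Cage g is given, leaving (2,3) = 4.
4 is placed in row 2; hence (2,4) = 3.
Column 4 now contains 3, which forces (4,4) = 1.
2 is placed in row 1; hence (1,1) = 4.
4 is placed in row 2, so (2,1) = 2.
Cage f has product 24, which forces (3,1) = 1.
Column 4 already has 1, which forces (3,4) = 4.
Cage f needs product 24, so (4,1) = 3.
Row 4 already has 3; hence (4,3) = 2.
4 is placed in row 3, so (3,2) = 2.
Column 3 now contains 2; hence (3,3) = 3.
Row 4 already has 2, leaving (4,2) = 4.
The full grid is 4 3 1 2 / 2 1 4 3 / 1 2 3 4 / 3 4 2 1.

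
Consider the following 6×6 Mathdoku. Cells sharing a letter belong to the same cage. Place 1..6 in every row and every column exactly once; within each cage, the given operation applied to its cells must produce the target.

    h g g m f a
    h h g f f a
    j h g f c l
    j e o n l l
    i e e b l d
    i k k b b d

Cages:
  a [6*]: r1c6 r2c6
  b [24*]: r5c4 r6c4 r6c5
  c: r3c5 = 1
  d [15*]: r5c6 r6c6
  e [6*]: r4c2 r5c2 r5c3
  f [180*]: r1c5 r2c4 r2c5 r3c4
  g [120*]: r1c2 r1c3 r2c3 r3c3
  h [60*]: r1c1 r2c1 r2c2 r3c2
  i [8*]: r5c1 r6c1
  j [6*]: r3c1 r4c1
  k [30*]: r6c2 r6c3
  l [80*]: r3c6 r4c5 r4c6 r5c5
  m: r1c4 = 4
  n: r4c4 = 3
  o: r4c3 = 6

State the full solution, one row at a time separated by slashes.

Cage m is a single given cell, so r1c4 = 4.
Cage c is given; hence r3c5 = 1.
O is a freebie, so r4c3 = 6.
Cage n is a single given cell, so r4c4 = 3.
Column 3 already has 6, which forces r6c3 = 5.
5 is placed in row 6, leaving r6c6 = 3.
Cage g has product 120, so r1c2 = 5.
3 is placed in column 6, so r5c6 = 5.
5 is placed in row 6; hence r6c2 = 6.
Row 6 already has 6, leaving r6c4 = 1.
Cage h has product 60, so r2c1 = 5.
Cage l has product 80, so r4c5 = 5.
Cage b needs product 24; hence r5c4 = 6.
Cage b has product 24, which forces r6c5 = 4.
6 is placed in column 4, so r2c4 = 2.
The 4 cells of cage f must have product 180, so r3c4 = 5.
Cage i needs two cells with product 8, leaving r5c1 = 4.
4 is placed in column 5; hence r5c5 = 2.
Row 6 now contains 4, which forces r6c1 = 2.
The two cells of cage j must have product 6, which forces r3c1 = 6.
2 is placed in column 1, so r4c1 = 1.
Cage e needs product 6; hence r4c2 = 2.
Row 4 now contains 2, leaving r4c6 = 4.
Column 1 already has 1, leaving r1c1 = 3.
3 is placed in row 1, so r1c3 = 2.
3 is placed in row 1, so r1c5 = 6.
Row 1 already has 6; hence r1c6 = 1.
Cage h needs product 60, so r2c2 = 1.
Column 5 now contains 6; hence r2c5 = 3.
Column 6 already has 1, which forces r2c6 = 6.
The 4 cells of cage h must have product 60, so r3c2 = 4.
Row 3 now contains 4, leaving r3c3 = 3.
Column 6 now contains 4, which forces r3c6 = 2.
Column 2 already has 1, which forces r5c2 = 3.
3 is placed in column 3; hence r5c3 = 1.
Row 2 now contains 3; hence r2c3 = 4.

3 5 2 4 6 1 / 5 1 4 2 3 6 / 6 4 3 5 1 2 / 1 2 6 3 5 4 / 4 3 1 6 2 5 / 2 6 5 1 4 3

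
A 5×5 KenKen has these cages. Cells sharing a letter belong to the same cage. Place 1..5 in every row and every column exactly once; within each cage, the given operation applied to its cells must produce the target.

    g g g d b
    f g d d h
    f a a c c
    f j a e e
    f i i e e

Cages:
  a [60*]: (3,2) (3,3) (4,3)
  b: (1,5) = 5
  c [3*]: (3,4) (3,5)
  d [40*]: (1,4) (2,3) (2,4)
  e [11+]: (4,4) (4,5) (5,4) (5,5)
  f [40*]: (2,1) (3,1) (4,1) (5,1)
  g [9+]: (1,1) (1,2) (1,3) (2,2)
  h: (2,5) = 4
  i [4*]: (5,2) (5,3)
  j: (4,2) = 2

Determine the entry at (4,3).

Cage b is given, leaving (1,5) = 5.
H is a freebie, so (2,5) = 4.
Cage j is a single given cell, which forces (4,2) = 2.
The 3 cells of cage d must have product 40, which forces (1,4) = 4.
Cage g has sum 9, leaving (1,2) = 1.
The 4 cells of cage g must have sum 9, so (2,2) = 3.
Column 2 now contains 1, so (5,2) = 4.
Row 5 already has 4, so (5,3) = 1.
Column 2 already has 4, leaving (3,2) = 5.
Row 2 needs a 1, and only (2,1) is open for it.
The only place for 2 in row 3 is (3,1).
Column 1 now contains 2, so (1,1) = 3.
The 4 cells of cage g must have sum 9; hence (1,3) = 2.
2 is placed in column 3, leaving (2,3) = 5.
Row 2 already has 5, which forces (2,4) = 2.
The 4 cells of cage f must have product 40, which forces (4,1) = 4.
4 is placed in row 4, which forces (4,3) = 3.
Row 4 already has 3; hence (4,5) = 1.
Column 1 now contains 2, which forces (5,1) = 5.
Row 5 already has 5, so (5,4) = 3.
Row 5 already has 3, so (5,5) = 2.
Column 3 already has 3; hence (3,3) = 4.
Column 4 already has 3, leaving (3,4) = 1.
1 is placed in column 5, so (3,5) = 3.
1 is placed in row 4; hence (4,4) = 5.
Completed grid: 3 1 2 4 5 / 1 3 5 2 4 / 2 5 4 1 3 / 4 2 3 5 1 / 5 4 1 3 2.

3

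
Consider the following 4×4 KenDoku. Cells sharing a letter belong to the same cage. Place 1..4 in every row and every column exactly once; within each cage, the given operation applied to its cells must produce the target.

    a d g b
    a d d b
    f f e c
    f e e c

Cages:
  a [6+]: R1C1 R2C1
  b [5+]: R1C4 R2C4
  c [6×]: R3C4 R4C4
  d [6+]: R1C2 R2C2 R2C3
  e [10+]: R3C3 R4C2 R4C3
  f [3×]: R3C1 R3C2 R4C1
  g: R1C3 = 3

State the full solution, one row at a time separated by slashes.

Cage g is given, leaving R1C3 = 3.
Cage f needs product 3, which forces R3C1 = 3.
The 3 cells of cage f must have product 3, leaving R3C2 = 1.
Column 3 already has 3, leaving R3C3 = 4.
3 is placed in row 3, so R3C4 = 2.
Cage f needs product 3; hence R4C1 = 1.
Column 3 now contains 4; hence R4C3 = 2.
Column 4 now contains 2; hence R4C4 = 3.
Column 2 now contains 1, leaving R1C2 = 2.
The 3 cells of cage d must have sum 6, which forces R2C2 = 3.
2 is placed in column 3, leaving R2C3 = 1.
Row 2 now contains 1, which forces R2C4 = 4.
Row 4 now contains 3, which forces R4C2 = 4.
Row 1 already has 2, leaving R1C1 = 4.
Column 4 already has 4, leaving R1C4 = 1.
Row 2 already has 4, which forces R2C1 = 2.

4 2 3 1 / 2 3 1 4 / 3 1 4 2 / 1 4 2 3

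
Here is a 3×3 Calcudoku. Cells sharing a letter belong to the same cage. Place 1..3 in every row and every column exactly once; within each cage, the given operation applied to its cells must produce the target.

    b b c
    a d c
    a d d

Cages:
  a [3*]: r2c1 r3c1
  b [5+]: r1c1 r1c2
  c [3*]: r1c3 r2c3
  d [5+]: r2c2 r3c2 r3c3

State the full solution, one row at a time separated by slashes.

2 3 1 / 1 2 3 / 3 1 2

The only place for 1 in row 1 is r1c3.
The 3 cells of cage d must have sum 5, so r2c2 = 2.
Column 3 already has 1; hence r2c3 = 3.
The 3 cells of cage d must have sum 5, leaving r3c2 = 1.
Column 3 already has 1; hence r3c3 = 2.
Cage b's pair has sum 5, so r1c1 = 2.
Column 2 already has 2; hence r1c2 = 3.
Row 2 now contains 3; hence r2c1 = 1.
Row 3 already has 1, leaving r3c1 = 3.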